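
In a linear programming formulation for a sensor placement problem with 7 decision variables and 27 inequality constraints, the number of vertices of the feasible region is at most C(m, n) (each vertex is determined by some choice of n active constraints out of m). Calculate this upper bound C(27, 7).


Each vertex corresponds to some choice of n active constraints out of m, so the number of vertices is at most C(m, n) = m! / (n!(m-n)!).
m = 27, n = 7
Numerator: 27 * 26 * 25 * 24 * 23 * 22 * 21
Denominator: 7! = 5040
C(27, 7) = 888030


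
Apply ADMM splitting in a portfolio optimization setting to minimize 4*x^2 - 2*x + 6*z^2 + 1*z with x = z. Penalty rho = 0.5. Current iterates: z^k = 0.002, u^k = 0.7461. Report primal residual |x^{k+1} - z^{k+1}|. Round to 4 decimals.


ADMM iteration with rho = 0.5, z^k = 0.002, u^k = 0.7461
Step 1: x-update.
Minimize 4*x^2 - 2*x + (0.5/2)*(x - 0.002 + 0.7461)^2
FOC: (2*4 + 0.5)*x = 2 + 0.5*(0.002 - 0.7461)
x^{k+1} = 0.1915
Step 2: z-update.
Minimize 6*z^2 + 1*z + (0.5/2)*(0.1915 - z + 0.7461)^2
FOC: (2*6 + 0.5)*z = -1 + 0.5*(0.1915 + 0.7461)
z^{k+1} = -0.0425
Step 3: u-update.
u^{k+1} = 0.7461 + 0.1915 + 0.0425 = 0.9801
Step 4: Primal residual = |0.1915 + 0.0425| = 0.234


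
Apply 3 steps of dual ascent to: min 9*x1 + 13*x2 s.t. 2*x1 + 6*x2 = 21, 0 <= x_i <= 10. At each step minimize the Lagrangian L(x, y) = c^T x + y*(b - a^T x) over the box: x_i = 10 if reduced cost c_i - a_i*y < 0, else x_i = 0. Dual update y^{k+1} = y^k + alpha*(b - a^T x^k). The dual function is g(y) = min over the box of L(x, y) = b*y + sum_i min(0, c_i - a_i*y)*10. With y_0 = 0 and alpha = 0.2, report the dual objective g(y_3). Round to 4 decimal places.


Dual ascent for LP: min 9*x1 + 13*x2, 2*x1 + 6*x2 = 21, 0 <= x_i <= 10
Step 1: y^k = 0.0, reduced costs: (9.0, 13.0)
  x^k = (0.0, 0.0), subgradient = b - a^T x = 21.0
  y^{k+1} = 0.0 + 0.2*21.0 = 4.2
Step 2: y^k = 4.2, reduced costs: (0.6, -12.2)
  x^k = (0.0, 10.0), subgradient = b - a^T x = -39.0
  y^{k+1} = 4.2 + 0.2*-39.0 = -3.6
Step 3: y^k = -3.6, reduced costs: (16.2, 34.6)
  x^k = (0.0, 0.0), subgradient = b - a^T x = 21.0
  y^{k+1} = -3.6 + 0.2*21.0 = 0.6
Dual objective at y_3 = 0.6: reduced costs (7.8, 9.4), box minimizer x = (0.0, 0.0)
g(y_3) = b*y + (c1 - a1*y)*x1 + (c2 - a2*y)*x2 = 21*0.6 + 7.8*0.0 + 9.4*0.0 = 12.6 + 0.0 + 0.0 = 12.6


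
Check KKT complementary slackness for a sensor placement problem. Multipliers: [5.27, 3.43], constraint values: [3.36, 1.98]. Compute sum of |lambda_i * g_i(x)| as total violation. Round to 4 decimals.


KKT complementary slackness check:
lambda_1 * g_1 = 5.27 * 3.36 = 17.7072
lambda_2 * g_2 = 3.43 * 1.98 = 6.7914
Total violation = 17.7072 + 6.7914 = 24.4986


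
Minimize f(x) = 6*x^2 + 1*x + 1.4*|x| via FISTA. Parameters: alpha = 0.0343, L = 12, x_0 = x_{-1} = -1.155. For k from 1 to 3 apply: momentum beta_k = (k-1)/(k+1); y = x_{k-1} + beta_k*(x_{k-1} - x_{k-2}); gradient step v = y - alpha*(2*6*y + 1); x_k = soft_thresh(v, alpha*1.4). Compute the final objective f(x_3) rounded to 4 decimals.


FISTA on f(x) = 6*x^2 + 1*x + 1.4*|x|
L = 12, alpha = 0.0343
Iteration 1: beta = 0.0, y = -1.155 + 0.0*(-1.155 + 1.155) = -1.155
  grad(y) = -12.86, v = y - alpha*grad = -0.7139
  prox(v) = soft_thresh(-0.7139, 0.048) = -0.6659
Iteration 2: beta = 0.3333, y = -0.6659 + 0.3333*(-0.6659 + 1.155) = -0.5028
  grad(y) = -5.0341, v = y - alpha*grad = -0.3302
  prox(v) = soft_thresh(-0.3302, 0.048) = -0.2822
Iteration 3: beta = 0.5, y = -0.2822 + 0.5*(-0.2822 + 0.6659) = -0.0903
  grad(y) = -0.0835, v = y - alpha*grad = -0.0874
  prox(v) = soft_thresh(-0.0874, 0.048) = -0.0394
f(x_3) = 6*(-0.0394)^2 + 1*(-0.0394) + 1.4*|-0.0394| = 0.0251


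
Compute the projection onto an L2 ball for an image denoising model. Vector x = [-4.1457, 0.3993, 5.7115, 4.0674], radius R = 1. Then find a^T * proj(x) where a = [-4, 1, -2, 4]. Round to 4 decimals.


Step 1: Compute ||x|| (intermediates to 6 decimals).
||x|| = sqrt((-4.1457)^2 + 0.3993^2 + 5.7115^2 + 4.0674^2) = 8.155443
Step 2: Project.
Since ||x|| > R, scale = R/||x|| = 1/8.155443 = 0.122617, proj(x) = scale * x
proj(x) = [-0.508333, 0.048961, 0.700327, 0.498732]
Step 3: Dot product.
a^T * proj(x) = -4*(-0.508333) + 1*0.048961 - 2*0.700327 + 4*0.498732 = 2.6766


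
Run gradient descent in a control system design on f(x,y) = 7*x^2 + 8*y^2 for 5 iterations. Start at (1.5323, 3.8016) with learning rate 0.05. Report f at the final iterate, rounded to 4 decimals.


Gradient descent on f(x,y) = 7*x^2 + 8*y^2.
Starting point: (1.5323, 3.8016), alpha = 0.05
Step 1: grad_x = 2*7*1.5323 = 21.4522, grad_y = 2*8*3.8016 = 60.8256
  x_1 = 1.5323 - 0.05*21.4522 = 0.4597
  y_1 = 3.8016 - 0.05*60.8256 = 0.7603
Step 2: grad_x = 2*7*0.4597 = 6.4357, grad_y = 2*8*0.7603 = 12.1651
  x_2 = 0.4597 - 0.05*6.4357 = 0.1379
  y_2 = 0.7603 - 0.05*12.1651 = 0.1521
Step 3: grad_x = 2*7*0.1379 = 1.9307, grad_y = 2*8*0.1521 = 2.433
  x_3 = 0.1379 - 0.05*1.9307 = 0.0414
  y_3 = 0.1521 - 0.05*2.433 = 0.0304
Step 4: grad_x = 2*7*0.0414 = 0.5792, grad_y = 2*8*0.0304 = 0.4866
  x_4 = 0.0414 - 0.05*0.5792 = 0.0124
  y_4 = 0.0304 - 0.05*0.4866 = 0.0061
Step 5: grad_x = 2*7*0.0124 = 0.1738, grad_y = 2*8*0.0061 = 0.0973
  x_5 = 0.0124 - 0.05*0.1738 = 0.0037
  y_5 = 0.0061 - 0.05*0.0973 = 0.0012
f(0.0037, 0.0012) = 7*0.0037^2 + 8*0.0012^2 = 0.0001


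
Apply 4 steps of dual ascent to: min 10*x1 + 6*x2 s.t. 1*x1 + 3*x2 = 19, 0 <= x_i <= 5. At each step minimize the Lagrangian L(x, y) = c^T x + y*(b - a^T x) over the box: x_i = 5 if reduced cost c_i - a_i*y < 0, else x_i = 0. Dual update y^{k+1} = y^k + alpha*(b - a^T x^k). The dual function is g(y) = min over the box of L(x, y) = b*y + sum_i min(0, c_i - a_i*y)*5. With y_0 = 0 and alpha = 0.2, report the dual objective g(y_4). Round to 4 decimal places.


Dual ascent for LP: min 10*x1 + 6*x2, 1*x1 + 3*x2 = 19, 0 <= x_i <= 5
Step 1: y^k = 0.0, reduced costs: (10.0, 6.0)
  x^k = (0.0, 0.0), subgradient = b - a^T x = 19.0
  y^{k+1} = 0.0 + 0.2*19.0 = 3.8
Step 2: y^k = 3.8, reduced costs: (6.2, -5.4)
  x^k = (0.0, 5.0), subgradient = b - a^T x = 4.0
  y^{k+1} = 3.8 + 0.2*4.0 = 4.6
Step 3: y^k = 4.6, reduced costs: (5.4, -7.8)
  x^k = (0.0, 5.0), subgradient = b - a^T x = 4.0
  y^{k+1} = 4.6 + 0.2*4.0 = 5.4
Step 4: y^k = 5.4, reduced costs: (4.6, -10.2)
  x^k = (0.0, 5.0), subgradient = b - a^T x = 4.0
  y^{k+1} = 5.4 + 0.2*4.0 = 6.2
Dual objective at y_4 = 6.2: reduced costs (3.8, -12.6), box minimizer x = (0.0, 5.0)
g(y_4) = b*y + (c1 - a1*y)*x1 + (c2 - a2*y)*x2 = 19*6.2 + 3.8*0.0 + (-12.6)*5.0 = 117.8 + 0.0 - 63.0 = 54.8


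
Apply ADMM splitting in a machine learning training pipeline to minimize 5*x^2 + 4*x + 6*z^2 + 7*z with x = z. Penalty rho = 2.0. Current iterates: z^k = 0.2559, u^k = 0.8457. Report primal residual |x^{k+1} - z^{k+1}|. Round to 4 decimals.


ADMM iteration with rho = 2.0, z^k = 0.2559, u^k = 0.8457
Step 1: x-update.
Minimize 5*x^2 + 4*x + (2.0/2)*(x - 0.2559 + 0.8457)^2
FOC: (2*5 + 2.0)*x = -4 + 2.0*(0.2559 - 0.8457)
x^{k+1} = -0.4316
Step 2: z-update.
Minimize 6*z^2 + 7*z + (2.0/2)*(-0.4316 - z + 0.8457)^2
FOC: (2*6 + 2.0)*z = -7 + 2.0*(-0.4316 + 0.8457)
z^{k+1} = -0.4408
Step 3: u-update.
u^{k+1} = 0.8457 - 0.4316 + 0.4408 = 0.8549
Step 4: Primal residual = |-0.4316 + 0.4408| = 0.0092


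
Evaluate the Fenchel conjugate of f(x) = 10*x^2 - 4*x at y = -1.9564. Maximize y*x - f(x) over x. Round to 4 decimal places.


f*(y) = sup_x {y*x - a*x^2 - b*x} = sup_x {(y-b)*x - a*x^2}
FOC: (y - b) - 2a*x = 0 => x* = (y - b)/(2a)
x* = (-1.9564 + 4)/(2*10) = 0.1022
f*(-1.9564) = (y-b)^2/(4a) = (-1.9564 + 4)^2/(4*10)
= 4.1763/40 = 0.1044


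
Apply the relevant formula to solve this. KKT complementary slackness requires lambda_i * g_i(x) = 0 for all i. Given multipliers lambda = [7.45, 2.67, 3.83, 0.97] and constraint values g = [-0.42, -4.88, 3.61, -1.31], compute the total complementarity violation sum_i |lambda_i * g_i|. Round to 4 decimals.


KKT complementary slackness check:
lambda_1 * g_1 = 7.45 * -0.42 = -3.129
lambda_2 * g_2 = 2.67 * -4.88 = -13.0296
lambda_3 * g_3 = 3.83 * 3.61 = 13.8263
lambda_4 * g_4 = 0.97 * -1.31 = -1.2707
Total violation = 3.129 + 13.0296 + 13.8263 + 1.2707 = 31.2556


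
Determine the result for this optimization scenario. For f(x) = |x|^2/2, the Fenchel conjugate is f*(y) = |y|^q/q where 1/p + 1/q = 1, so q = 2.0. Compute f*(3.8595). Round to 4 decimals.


The conjugate exponent q satisfies 1/p + 1/q = 1.
p = 2, so q = 2/(2 - 1) = 2.0
|y|^q = 3.8595^2.0 = 14.8957
f*(3.8595) = 14.8957 / 2.0 = 7.4479


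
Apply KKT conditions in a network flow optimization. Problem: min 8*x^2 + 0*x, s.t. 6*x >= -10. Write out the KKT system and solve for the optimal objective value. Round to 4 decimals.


Step 1: Try lambda = 0 (constraint inactive).
Stationarity: 2*8*x + 0 = 0
x* = 0/(2*8) = 0.0
Check constraint: 6*0.0 = 0.0 >= -10 -- satisfied.
Step 2: Compute optimal value.
f(x*) = 8*0.0^2 + 0*0.0 = 0.0


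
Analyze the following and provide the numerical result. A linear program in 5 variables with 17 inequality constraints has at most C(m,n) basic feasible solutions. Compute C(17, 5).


Each vertex corresponds to some choice of n active constraints out of m, so the number of vertices is at most C(m, n) = m! / (n!(m-n)!).
m = 17, n = 5
Numerator: 17 * 16 * 15 * 14 * 13
Denominator: 5! = 120
C(17, 5) = 6188


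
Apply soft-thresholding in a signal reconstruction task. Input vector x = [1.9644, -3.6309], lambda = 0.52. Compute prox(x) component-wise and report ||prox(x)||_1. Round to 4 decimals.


Soft-thresholding with lambda = 0.52:
prox(1.9644) = sign(1.9644)*max(|1.9644| - 0.52, 0) = 1.4444
prox(-3.6309) = sign(-3.6309)*max(|-3.6309| - 0.52, 0) = -3.1109
prox(x) = [1.4444, -3.1109]
||prox(x)||_1 = 1.4444 + 3.1109 = 4.5553


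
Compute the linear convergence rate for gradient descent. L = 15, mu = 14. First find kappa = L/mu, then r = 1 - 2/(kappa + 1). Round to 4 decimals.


Step 1: Compute the condition number.
kappa = L/mu = 15/14 = 1.0714
Step 2: Compute the convergence rate.
r = 1 - 2/(kappa + 1) = 1 - 2*mu/(L + mu) = (L - mu)/(L + mu) = 1/29 = 0.0345


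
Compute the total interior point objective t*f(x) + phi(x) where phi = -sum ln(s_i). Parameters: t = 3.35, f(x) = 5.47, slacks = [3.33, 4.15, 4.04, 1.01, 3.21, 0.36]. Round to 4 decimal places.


Step 1: Compute log-barrier.
ln values: [1.203, 1.4231, 1.3962, 0.01, 1.1663, -1.0217]
phi = -(1.203 + 1.4231 + 1.3962 + 0.01 + 1.1663 - 1.0217) = -4.1769
Step 2: Compute augmented objective.
t*f(x) = 3.35*5.47 = 18.3245
Total = 18.3245 - 4.1769 = 14.1476


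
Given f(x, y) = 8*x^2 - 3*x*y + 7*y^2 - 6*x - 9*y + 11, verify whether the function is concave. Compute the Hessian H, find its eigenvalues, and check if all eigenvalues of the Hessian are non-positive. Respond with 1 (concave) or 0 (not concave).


The Hessian of f(x,y) = 8*x^2 - 3*x*y + 7*y^2 - 6*x - 9*y + 11 is:
H = [[16, -3], [-3, 14]]
Trace = 16 + 14 = 30
Determinant = 16*14 - (-3)^2 = 215
Discriminant = (30)^2 - 4*215 = 40.0
Eigenvalues: lambda_1 = 11.8377, lambda_2 = 18.1623
The function is not concave.

0


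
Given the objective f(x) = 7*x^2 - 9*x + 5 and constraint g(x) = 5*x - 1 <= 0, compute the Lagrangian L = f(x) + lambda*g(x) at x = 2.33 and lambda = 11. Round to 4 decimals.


Step 1: Evaluate f(x).
f(2.33) = 7*2.33^2 - 9*2.33 + 5 = 22.0323
Step 2: Evaluate g(x).
g(2.33) = 5*2.33 - 1 = 10.65
Step 3: Compute Lagrangian.
L = 22.0323 + 11*10.65 = 139.1823


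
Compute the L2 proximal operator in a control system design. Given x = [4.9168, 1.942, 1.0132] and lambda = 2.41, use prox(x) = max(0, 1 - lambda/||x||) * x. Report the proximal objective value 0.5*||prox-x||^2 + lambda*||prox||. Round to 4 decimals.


Step 1: Compute ||x||.
||x|| = 5.3826
Step 2: Compute scaling factor.
scale = max(0, 1 - 2.41/5.3826) = 0.5523
Step 3: prox(x) = [2.7154, 1.0725, 0.5596]
||prox(x)|| = 2.9726
Step 4: Proximal objective.
0.5*||prox-x||^2 = 2.9041
lambda*||prox|| = 7.164
Total = 10.0681


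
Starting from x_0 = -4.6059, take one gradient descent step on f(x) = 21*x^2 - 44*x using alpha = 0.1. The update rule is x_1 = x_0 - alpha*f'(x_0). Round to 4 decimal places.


We compute the gradient at x_0 and apply the update.
f'(x) = 42*x - 44
f'(-4.6059) = 42*-4.6059 - 44 = -237.4478
x_1 = -4.6059 - 0.1*-237.4478 = 19.1389


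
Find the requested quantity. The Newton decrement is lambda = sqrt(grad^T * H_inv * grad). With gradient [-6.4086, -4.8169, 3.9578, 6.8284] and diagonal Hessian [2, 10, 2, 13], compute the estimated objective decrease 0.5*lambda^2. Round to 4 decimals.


Step 1: H is diagonal, so H^(-1) * g = [-3.2043, -0.4817, 1.9789, 0.5253].
Step 2: g^T H^(-1) g = sum_i g_i^2 / H_ii
  = (-6.4086)^2/2 + (-4.8169)^2/10 + (3.9578)^2/2 + (6.8284)^2/13
  = 20.5351 + 2.3203 + 7.8321 + 3.5867 = 34.2741
Step 3: Objective decrease = 0.5 * g^T H^(-1) g = 17.1371


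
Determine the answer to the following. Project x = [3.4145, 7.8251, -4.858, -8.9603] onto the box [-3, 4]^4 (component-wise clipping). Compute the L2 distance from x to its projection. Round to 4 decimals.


Project each component onto [-3, 4].
clip(3.4145) = 3.4145, clip(7.8251) = 4.0, clip(-4.858) = -3.0, clip(-8.9603) = -3.0
Projection = [3.4145, 4.0, -3.0, -3.0]
Squared diffs: [0.0, 14.6314, 3.4522, 35.5252]
Distance = sqrt(53.6088) = 7.3218


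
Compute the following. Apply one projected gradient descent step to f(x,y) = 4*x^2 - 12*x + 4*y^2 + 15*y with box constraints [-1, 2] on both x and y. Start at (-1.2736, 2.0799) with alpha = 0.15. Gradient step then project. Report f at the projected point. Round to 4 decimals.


Step 1: Compute gradient at (-1.2736, 2.0799).
grad_x = 2*4*-1.2736 - 12 = -22.1888
grad_y = 2*4*2.0799 + 15 = 31.6392
Step 2: Gradient step.
x_raw = -1.2736 - 0.15*-22.1888 = 2.0547
y_raw = 2.0799 - 0.15*31.6392 = -2.666
Step 3: Project onto [-1, 2].
x_proj = clip(2.0547) = 2.0
y_proj = clip(-2.666) = -1.0
Step 4: Evaluate f.
f(2.0, -1.0) = -19.0


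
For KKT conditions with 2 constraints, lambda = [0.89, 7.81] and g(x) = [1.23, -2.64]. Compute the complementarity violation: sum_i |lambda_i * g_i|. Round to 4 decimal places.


KKT complementary slackness check:
lambda_1 * g_1 = 0.89 * 1.23 = 1.0947
lambda_2 * g_2 = 7.81 * -2.64 = -20.6184
Total violation = 1.0947 + 20.6184 = 21.7131


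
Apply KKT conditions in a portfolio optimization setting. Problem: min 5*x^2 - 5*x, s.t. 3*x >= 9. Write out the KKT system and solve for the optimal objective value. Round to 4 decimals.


Step 1: Try lambda = 0 (constraint inactive).
x_unc = 5/(2*5) = 0.5
Check: 3*0.5 = 1.5 < 9 -- violated!
Step 2: Constraint must be active: 3*x = 9
x* = 9/3 = 3.0
lambda = (2*5*3.0 - 5)/3 = 8.3333
Step 3: Compute optimal value.
f(x*) = 5*3.0^2 - 5*3.0 = 30.0


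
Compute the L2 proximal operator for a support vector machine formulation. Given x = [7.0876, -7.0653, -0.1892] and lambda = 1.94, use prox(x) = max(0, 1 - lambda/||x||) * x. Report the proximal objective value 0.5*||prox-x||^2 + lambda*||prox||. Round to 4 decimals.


Step 1: Compute ||x||.
||x|| = 10.0094
Step 2: Compute scaling factor.
scale = max(0, 1 - 1.94/10.0094) = 0.8062
Step 3: prox(x) = [5.7139, -5.6959, -0.1525]
||prox(x)|| = 8.0694
Step 4: Proximal objective.
0.5*||prox-x||^2 = 1.8818
lambda*||prox|| = 15.6546
Total = 17.5365


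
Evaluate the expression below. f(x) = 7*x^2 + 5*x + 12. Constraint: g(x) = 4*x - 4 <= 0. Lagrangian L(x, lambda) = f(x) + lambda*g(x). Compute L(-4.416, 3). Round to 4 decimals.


Step 1: Evaluate f(x).
f(-4.416) = 7*(-4.416)^2 + 5*(-4.416) + 12 = 126.4274
Step 2: Evaluate g(x).
g(-4.416) = 4*-4.416 - 4 = -21.664
Step 3: Compute Lagrangian.
L = 126.4274 + 3*-21.664 = 61.4354


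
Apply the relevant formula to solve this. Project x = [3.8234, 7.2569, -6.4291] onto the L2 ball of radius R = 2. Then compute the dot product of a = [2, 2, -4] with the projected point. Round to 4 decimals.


Step 1: Compute ||x|| (intermediates to 6 decimals).
||x|| = sqrt(3.8234^2 + 7.2569^2 + (-6.4291)^2) = 10.421819
Step 2: Project.
Since ||x|| > R, scale = R/||x|| = 2/10.421819 = 0.191905, proj(x) = scale * x
proj(x) = [0.73373, 1.392635, -1.233776]
Step 3: Dot product.
a^T * proj(x) = 2*0.73373 + 2*1.392635 - 4*(-1.233776) = 9.1878


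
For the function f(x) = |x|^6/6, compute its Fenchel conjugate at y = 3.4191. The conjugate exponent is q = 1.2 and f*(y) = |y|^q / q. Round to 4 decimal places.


The conjugate exponent q satisfies 1/p + 1/q = 1.
p = 6, so q = 6/(6 - 1) = 1.2
|y|^q = 3.4191^1.2 = 4.3721
f*(3.4191) = 4.3721 / 1.2 = 3.6435


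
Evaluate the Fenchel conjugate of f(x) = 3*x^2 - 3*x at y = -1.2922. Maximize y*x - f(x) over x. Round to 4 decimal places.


f*(y) = sup_x {y*x - a*x^2 - b*x} = sup_x {(y-b)*x - a*x^2}
FOC: (y - b) - 2a*x = 0 => x* = (y - b)/(2a)
x* = (-1.2922 + 3)/(2*3) = 0.2846
f*(-1.2922) = (y-b)^2/(4a) = (-1.2922 + 3)^2/(4*3)
= 2.9166/12 = 0.243


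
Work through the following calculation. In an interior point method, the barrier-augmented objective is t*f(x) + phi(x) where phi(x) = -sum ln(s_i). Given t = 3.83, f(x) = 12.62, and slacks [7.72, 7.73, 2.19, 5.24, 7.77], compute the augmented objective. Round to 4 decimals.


Step 1: Compute log-barrier.
ln values: [2.0438, 2.0451, 0.7839, 1.6563, 2.0503]
phi = -(2.0438 + 2.0451 + 0.7839 + 1.6563 + 2.0503) = -8.5794
Step 2: Compute augmented objective.
t*f(x) = 3.83*12.62 = 48.3346
Total = 48.3346 - 8.5794 = 39.7552


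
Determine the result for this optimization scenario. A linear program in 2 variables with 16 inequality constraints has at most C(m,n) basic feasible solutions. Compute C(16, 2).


Each vertex corresponds to some choice of n active constraints out of m, so the number of vertices is at most C(m, n) = m! / (n!(m-n)!).
m = 16, n = 2
Numerator: 16 * 15
Denominator: 2! = 2
C(16, 2) = 120


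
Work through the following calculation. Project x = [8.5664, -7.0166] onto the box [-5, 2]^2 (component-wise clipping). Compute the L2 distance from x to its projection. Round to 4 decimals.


Project each component onto [-5, 2].
clip(8.5664) = 2.0, clip(-7.0166) = -5.0
Projection = [2.0, -5.0]
Squared diffs: [43.1176, 4.0667]
Distance = sqrt(47.1843) = 6.8691


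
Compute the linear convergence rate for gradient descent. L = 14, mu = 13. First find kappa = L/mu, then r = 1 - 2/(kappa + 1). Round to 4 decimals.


Step 1: Compute the condition number.
kappa = L/mu = 14/13 = 1.0769
Step 2: Compute the convergence rate.
r = 1 - 2/(kappa + 1) = 1 - 2*mu/(L + mu) = (L - mu)/(L + mu) = 1/27 = 0.037


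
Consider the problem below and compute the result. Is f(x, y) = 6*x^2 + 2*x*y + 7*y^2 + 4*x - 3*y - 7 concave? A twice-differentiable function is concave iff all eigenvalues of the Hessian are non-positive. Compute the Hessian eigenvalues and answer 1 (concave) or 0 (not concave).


The Hessian of f(x,y) = 6*x^2 + 2*x*y + 7*y^2 + 4*x - 3*y - 7 is:
H = [[12, 2], [2, 14]]
Trace = 12 + 14 = 26
Determinant = 12*14 - (2)^2 = 164
Discriminant = (26)^2 - 4*164 = 20.0
Eigenvalues: lambda_1 = 10.7639, lambda_2 = 15.2361
The function is not concave.

0


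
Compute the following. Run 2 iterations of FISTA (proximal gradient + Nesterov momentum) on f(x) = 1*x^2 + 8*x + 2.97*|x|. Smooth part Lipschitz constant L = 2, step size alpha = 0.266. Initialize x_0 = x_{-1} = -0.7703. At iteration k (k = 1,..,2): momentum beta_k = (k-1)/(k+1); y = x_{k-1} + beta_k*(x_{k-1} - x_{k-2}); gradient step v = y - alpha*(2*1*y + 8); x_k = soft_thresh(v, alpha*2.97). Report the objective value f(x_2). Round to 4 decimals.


FISTA on f(x) = 1*x^2 + 8*x + 2.97*|x|
L = 2, alpha = 0.266
Iteration 1: beta = 0.0, y = -0.7703 + 0.0*(-0.7703 + 0.7703) = -0.7703
  grad(y) = 6.4594, v = y - alpha*grad = -2.4885
  prox(v) = soft_thresh(-2.4885, 0.79) = -1.6985
Iteration 2: beta = 0.3333, y = -1.6985 + 0.3333*(-1.6985 + 0.7703) = -2.0079
  grad(y) = 3.9843, v = y - alpha*grad = -3.0677
  prox(v) = soft_thresh(-3.0677, 0.79) = -2.2777
f(x_2) = 1*(-2.2777)^2 + 8*(-2.2777) + 2.97*|-2.2777| = -6.2689


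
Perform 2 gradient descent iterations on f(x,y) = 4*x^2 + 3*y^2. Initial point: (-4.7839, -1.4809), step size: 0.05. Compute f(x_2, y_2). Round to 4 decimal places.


Gradient descent on f(x,y) = 4*x^2 + 3*y^2.
Starting point: (-4.7839, -1.4809), alpha = 0.05
Step 1: grad_x = 2*4*-4.7839 = -38.2712, grad_y = 2*3*-1.4809 = -8.8854
  x_1 = -4.7839 - 0.05*-38.2712 = -2.8703
  y_1 = -1.4809 - 0.05*-8.8854 = -1.0366
Step 2: grad_x = 2*4*-2.8703 = -22.9627, grad_y = 2*3*-1.0366 = -6.2198
  x_2 = -2.8703 - 0.05*-22.9627 = -1.7222
  y_2 = -1.0366 - 0.05*-6.2198 = -0.7256
f(-1.7222, -0.7256) = 4*(-1.7222)^2 + 3*(-0.7256)^2 = 13.4436


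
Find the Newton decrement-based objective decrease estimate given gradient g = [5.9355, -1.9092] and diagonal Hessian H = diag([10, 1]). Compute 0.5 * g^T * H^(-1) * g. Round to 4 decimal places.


Step 1: H is diagonal, so H^(-1) * g = [0.5936, -1.9092].
Step 2: g^T H^(-1) g = sum_i g_i^2 / H_ii
  = (5.9355)^2/10 + (-1.9092)^2/1
  = 3.523 + 3.645 = 7.1681
Step 3: Objective decrease = 0.5 * g^T H^(-1) g = 3.584


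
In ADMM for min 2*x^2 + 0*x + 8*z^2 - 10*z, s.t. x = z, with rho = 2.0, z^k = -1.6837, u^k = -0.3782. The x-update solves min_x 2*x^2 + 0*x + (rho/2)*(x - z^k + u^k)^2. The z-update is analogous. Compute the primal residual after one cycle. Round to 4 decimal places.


ADMM iteration with rho = 2.0, z^k = -1.6837, u^k = -0.3782
Step 1: x-update.
Minimize 2*x^2 + 0*x + (2.0/2)*(x + 1.6837 - 0.3782)^2
FOC: (2*2 + 2.0)*x = 0 + 2.0*(-1.6837 + 0.3782)
x^{k+1} = -0.4352
Step 2: z-update.
Minimize 8*z^2 - 10*z + (2.0/2)*(-0.4352 - z - 0.3782)^2
FOC: (2*8 + 2.0)*z = 10 + 2.0*(-0.4352 - 0.3782)
z^{k+1} = 0.4652
Step 3: u-update.
u^{k+1} = -0.3782 - 0.4352 - 0.4652 = -1.2785
Step 4: Primal residual = |-0.4352 - 0.4652| = 0.9003


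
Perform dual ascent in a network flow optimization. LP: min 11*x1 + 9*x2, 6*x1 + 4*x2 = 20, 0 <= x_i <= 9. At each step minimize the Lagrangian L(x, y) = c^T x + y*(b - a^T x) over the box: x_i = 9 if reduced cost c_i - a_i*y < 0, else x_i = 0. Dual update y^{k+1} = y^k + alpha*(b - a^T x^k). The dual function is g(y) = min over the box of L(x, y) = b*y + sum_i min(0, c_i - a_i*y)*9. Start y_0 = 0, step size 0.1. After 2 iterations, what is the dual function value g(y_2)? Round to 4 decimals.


Dual ascent for LP: min 11*x1 + 9*x2, 6*x1 + 4*x2 = 20, 0 <= x_i <= 9
Step 1: y^k = 0.0, reduced costs: (11.0, 9.0)
  x^k = (0.0, 0.0), subgradient = b - a^T x = 20.0
  y^{k+1} = 0.0 + 0.1*20.0 = 2.0
Step 2: y^k = 2.0, reduced costs: (-1.0, 1.0)
  x^k = (9.0, 0.0), subgradient = b - a^T x = -34.0
  y^{k+1} = 2.0 + 0.1*-34.0 = -1.4
Dual objective at y_2 = -1.4: reduced costs (19.4, 14.6), box minimizer x = (0.0, 0.0)
g(y_2) = b*y + (c1 - a1*y)*x1 + (c2 - a2*y)*x2 = 20*(-1.4) + 19.4*0.0 + 14.6*0.0 = -28.0 + 0.0 + 0.0 = -28.0


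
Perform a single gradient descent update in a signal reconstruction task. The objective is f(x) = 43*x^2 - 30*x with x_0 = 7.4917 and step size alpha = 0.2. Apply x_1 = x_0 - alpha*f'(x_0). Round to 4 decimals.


We compute the gradient at x_0 and apply the update.
f'(x) = 86*x - 30
f'(7.4917) = 86*7.4917 - 30 = 614.2862
x_1 = 7.4917 - 0.2*614.2862 = -115.3655


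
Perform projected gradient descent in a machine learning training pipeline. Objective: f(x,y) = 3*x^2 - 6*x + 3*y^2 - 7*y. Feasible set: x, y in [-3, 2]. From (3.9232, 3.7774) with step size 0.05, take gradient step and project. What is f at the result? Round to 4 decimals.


Step 1: Compute gradient at (3.9232, 3.7774).
grad_x = 2*3*3.9232 - 6 = 17.5392
grad_y = 2*3*3.7774 - 7 = 15.6644
Step 2: Gradient step.
x_raw = 3.9232 - 0.05*17.5392 = 3.0462
y_raw = 3.7774 - 0.05*15.6644 = 2.9942
Step 3: Project onto [-3, 2].
x_proj = clip(3.0462) = 2.0
y_proj = clip(2.9942) = 2.0
Step 4: Evaluate f.
f(2.0, 2.0) = -2.0


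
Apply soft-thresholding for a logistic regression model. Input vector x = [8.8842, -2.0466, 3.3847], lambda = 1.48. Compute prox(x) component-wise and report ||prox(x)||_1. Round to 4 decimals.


Soft-thresholding with lambda = 1.48:
prox(8.8842) = sign(8.8842)*max(|8.8842| - 1.48, 0) = 7.4042
prox(-2.0466) = sign(-2.0466)*max(|-2.0466| - 1.48, 0) = -0.5666
prox(3.3847) = sign(3.3847)*max(|3.3847| - 1.48, 0) = 1.9047
prox(x) = [7.4042, -0.5666, 1.9047]
||prox(x)||_1 = 7.4042 + 0.5666 + 1.9047 = 9.8755


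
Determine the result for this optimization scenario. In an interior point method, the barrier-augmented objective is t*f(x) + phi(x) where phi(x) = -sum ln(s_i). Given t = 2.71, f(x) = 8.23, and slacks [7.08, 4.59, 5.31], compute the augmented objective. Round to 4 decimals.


Step 1: Compute log-barrier.
ln values: [1.9573, 1.5239, 1.6696]
phi = -(1.9573 + 1.5239 + 1.6696) = -5.1507
Step 2: Compute augmented objective.
t*f(x) = 2.71*8.23 = 22.3033
Total = 22.3033 - 5.1507 = 17.1526


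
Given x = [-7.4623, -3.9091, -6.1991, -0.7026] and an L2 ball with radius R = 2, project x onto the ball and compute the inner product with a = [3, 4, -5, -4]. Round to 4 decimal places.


Step 1: Compute ||x|| (intermediates to 6 decimals).
||x|| = sqrt((-7.4623)^2 + (-3.9091)^2 + (-6.1991)^2 + (-0.7026)^2) = 10.482818
Step 2: Project.
Since ||x|| > R, scale = R/||x|| = 2/10.482818 = 0.190788, proj(x) = scale * x
proj(x) = [-1.423717, -0.745809, -1.182714, -0.134048]
Step 3: Dot product.
a^T * proj(x) = 3*(-1.423717) + 4*(-0.745809) - 5*(-1.182714) - 4*(-0.134048) = -0.8046


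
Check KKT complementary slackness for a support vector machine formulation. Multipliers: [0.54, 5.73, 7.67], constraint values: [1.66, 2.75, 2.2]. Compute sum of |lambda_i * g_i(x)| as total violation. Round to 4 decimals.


KKT complementary slackness check:
lambda_1 * g_1 = 0.54 * 1.66 = 0.8964
lambda_2 * g_2 = 5.73 * 2.75 = 15.7575
lambda_3 * g_3 = 7.67 * 2.2 = 16.874
Total violation = 0.8964 + 15.7575 + 16.874 = 33.5279


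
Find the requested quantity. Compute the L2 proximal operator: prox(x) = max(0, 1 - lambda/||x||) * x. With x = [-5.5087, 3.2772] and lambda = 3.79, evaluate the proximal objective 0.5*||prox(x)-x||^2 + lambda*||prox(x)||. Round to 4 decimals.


Step 1: Compute ||x||.
||x|| = 6.4098
Step 2: Compute scaling factor.
scale = max(0, 1 - 3.79/6.4098) = 0.4087
Step 3: prox(x) = [-2.2515, 1.3395]
||prox(x)|| = 2.6198
Step 4: Proximal objective.
0.5*||prox-x||^2 = 7.1821
lambda*||prox|| = 9.929
Total = 17.1112


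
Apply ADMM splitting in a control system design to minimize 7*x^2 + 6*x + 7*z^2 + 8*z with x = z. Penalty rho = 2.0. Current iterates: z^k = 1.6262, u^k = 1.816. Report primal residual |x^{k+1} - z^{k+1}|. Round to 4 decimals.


ADMM iteration with rho = 2.0, z^k = 1.6262, u^k = 1.816
Step 1: x-update.
Minimize 7*x^2 + 6*x + (2.0/2)*(x - 1.6262 + 1.816)^2
FOC: (2*7 + 2.0)*x = -6 + 2.0*(1.6262 - 1.816)
x^{k+1} = -0.3987
Step 2: z-update.
Minimize 7*z^2 + 8*z + (2.0/2)*(-0.3987 - z + 1.816)^2
FOC: (2*7 + 2.0)*z = -8 + 2.0*(-0.3987 + 1.816)
z^{k+1} = -0.3228
Step 3: u-update.
u^{k+1} = 1.816 - 0.3987 + 0.3228 = 1.7401
Step 4: Primal residual = |-0.3987 + 0.3228| = 0.0759


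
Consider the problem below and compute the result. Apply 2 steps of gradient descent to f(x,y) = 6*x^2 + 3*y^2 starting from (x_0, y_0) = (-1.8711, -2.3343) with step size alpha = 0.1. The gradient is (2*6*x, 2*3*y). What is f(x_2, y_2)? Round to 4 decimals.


Gradient descent on f(x,y) = 6*x^2 + 3*y^2.
Starting point: (-1.8711, -2.3343), alpha = 0.1
Step 1: grad_x = 2*6*-1.8711 = -22.4532, grad_y = 2*3*-2.3343 = -14.0058
  x_1 = -1.8711 - 0.1*-22.4532 = 0.3742
  y_1 = -2.3343 - 0.1*-14.0058 = -0.9337
Step 2: grad_x = 2*6*0.3742 = 4.4906, grad_y = 2*3*-0.9337 = -5.6023
  x_2 = 0.3742 - 0.1*4.4906 = -0.0748
  y_2 = -0.9337 - 0.1*-5.6023 = -0.3735
f(-0.0748, -0.3735) = 6*(-0.0748)^2 + 3*(-0.3735)^2 = 0.4521


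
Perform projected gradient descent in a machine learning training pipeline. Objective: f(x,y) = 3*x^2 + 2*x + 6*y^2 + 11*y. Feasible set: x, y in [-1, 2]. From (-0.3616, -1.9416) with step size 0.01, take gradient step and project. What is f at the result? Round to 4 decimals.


Step 1: Compute gradient at (-0.3616, -1.9416).
grad_x = 2*3*-0.3616 + 2 = -0.1696
grad_y = 2*6*-1.9416 + 11 = -12.2992
Step 2: Gradient step.
x_raw = -0.3616 - 0.01*-0.1696 = -0.3599
y_raw = -1.9416 - 0.01*-12.2992 = -1.8186
Step 3: Project onto [-1, 2].
x_proj = clip(-0.3599) = -0.3599
y_proj = clip(-1.8186) = -1.0
Step 4: Evaluate f.
f(-0.3599, -1.0) = -5.3312


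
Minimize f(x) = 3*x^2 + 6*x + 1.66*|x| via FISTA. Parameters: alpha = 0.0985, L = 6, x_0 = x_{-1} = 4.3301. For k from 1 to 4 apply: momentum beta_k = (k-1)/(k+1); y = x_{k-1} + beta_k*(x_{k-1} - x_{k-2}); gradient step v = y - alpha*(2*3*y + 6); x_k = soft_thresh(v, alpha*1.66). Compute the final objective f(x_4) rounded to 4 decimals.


FISTA on f(x) = 3*x^2 + 6*x + 1.66*|x|
L = 6, alpha = 0.0985
Iteration 1: beta = 0.0, y = 4.3301 + 0.0*(4.3301 - 4.3301) = 4.3301
  grad(y) = 31.9806, v = y - alpha*grad = 1.18
  prox(v) = soft_thresh(1.18, 0.1635) = 1.0165
Iteration 2: beta = 0.3333, y = 1.0165 + 0.3333*(1.0165 - 4.3301) = -0.088
  grad(y) = 5.4718, v = y - alpha*grad = -0.627
  prox(v) = soft_thresh(-0.627, 0.1635) = -0.4635
Iteration 3: beta = 0.5, y = -0.4635 + 0.5*(-0.4635 - 1.0165) = -1.2035
  grad(y) = -1.221, v = y - alpha*grad = -1.0832
  prox(v) = soft_thresh(-1.0832, 0.1635) = -0.9197
Iteration 4: beta = 0.6, y = -0.9197 + 0.6*(-0.9197 + 0.4635) = -1.1935
  grad(y) = -1.1607, v = y - alpha*grad = -1.0791
  prox(v) = soft_thresh(-1.0791, 0.1635) = -0.9156
f(x_4) = 3*(-0.9156)^2 + 6*(-0.9156) + 1.66*|-0.9156| = -1.4587


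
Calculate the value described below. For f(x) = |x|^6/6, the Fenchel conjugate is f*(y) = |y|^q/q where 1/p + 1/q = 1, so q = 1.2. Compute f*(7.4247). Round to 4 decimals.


The conjugate exponent q satisfies 1/p + 1/q = 1.
p = 6, so q = 6/(6 - 1) = 1.2
|y|^q = 7.4247^1.2 = 11.087
f*(7.4247) = 11.087 / 1.2 = 9.2392


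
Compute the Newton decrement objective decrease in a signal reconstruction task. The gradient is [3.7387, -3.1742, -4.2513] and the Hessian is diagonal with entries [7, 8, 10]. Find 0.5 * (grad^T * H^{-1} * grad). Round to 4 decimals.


Step 1: H is diagonal, so H^(-1) * g = [0.5341, -0.3968, -0.4251].
Step 2: g^T H^(-1) g = sum_i g_i^2 / H_ii
  = (3.7387)^2/7 + (-3.1742)^2/8 + (-4.2513)^2/10
  = 1.9968 + 1.2594 + 1.8074 = 5.0636
Step 3: Objective decrease = 0.5 * g^T H^(-1) g = 2.5318


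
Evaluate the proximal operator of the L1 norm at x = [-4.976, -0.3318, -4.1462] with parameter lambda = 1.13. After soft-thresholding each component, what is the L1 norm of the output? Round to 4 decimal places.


Soft-thresholding with lambda = 1.13:
prox(-4.976) = sign(-4.976)*max(|-4.976| - 1.13, 0) = -3.846
prox(-0.3318) = sign(-0.3318)*max(|-0.3318| - 1.13, 0) = 0.0
prox(-4.1462) = sign(-4.1462)*max(|-4.1462| - 1.13, 0) = -3.0162
prox(x) = [-3.846, 0.0, -3.0162]
||prox(x)||_1 = 3.846 + 0.0 + 3.0162 = 6.8622


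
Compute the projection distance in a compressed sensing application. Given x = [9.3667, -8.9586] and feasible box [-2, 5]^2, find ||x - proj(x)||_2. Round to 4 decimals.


Project each component onto [-2, 5].
clip(9.3667) = 5.0, clip(-8.9586) = -2.0
Projection = [5.0, -2.0]
Squared diffs: [19.0681, 48.4221]
Distance = sqrt(67.4902) = 8.2152


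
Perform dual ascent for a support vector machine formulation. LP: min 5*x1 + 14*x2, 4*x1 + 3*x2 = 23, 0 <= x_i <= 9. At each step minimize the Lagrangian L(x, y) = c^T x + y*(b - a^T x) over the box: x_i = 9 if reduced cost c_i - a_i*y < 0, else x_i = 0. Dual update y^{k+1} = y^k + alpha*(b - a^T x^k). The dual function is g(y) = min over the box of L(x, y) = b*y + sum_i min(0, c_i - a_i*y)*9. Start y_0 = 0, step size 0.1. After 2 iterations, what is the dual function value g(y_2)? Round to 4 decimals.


Dual ascent for LP: min 5*x1 + 14*x2, 4*x1 + 3*x2 = 23, 0 <= x_i <= 9
Step 1: y^k = 0.0, reduced costs: (5.0, 14.0)
  x^k = (0.0, 0.0), subgradient = b - a^T x = 23.0
  y^{k+1} = 0.0 + 0.1*23.0 = 2.3
Step 2: y^k = 2.3, reduced costs: (-4.2, 7.1)
  x^k = (9.0, 0.0), subgradient = b - a^T x = -13.0
  y^{k+1} = 2.3 + 0.1*-13.0 = 1.0
Dual objective at y_2 = 1.0: reduced costs (1.0, 11.0), box minimizer x = (0.0, 0.0)
g(y_2) = b*y + (c1 - a1*y)*x1 + (c2 - a2*y)*x2 = 23*1.0 + 1.0*0.0 + 11.0*0.0 = 23.0 + 0.0 + 0.0 = 23.0


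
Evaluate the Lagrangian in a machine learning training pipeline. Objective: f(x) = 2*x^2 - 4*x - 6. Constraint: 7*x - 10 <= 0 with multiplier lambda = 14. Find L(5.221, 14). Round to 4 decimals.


Step 1: Evaluate f(x).
f(5.221) = 2*5.221^2 - 4*5.221 - 6 = 27.6337
Step 2: Evaluate g(x).
g(5.221) = 7*5.221 - 10 = 26.547
Step 3: Compute Lagrangian.
L = 27.6337 + 14*26.547 = 399.2917


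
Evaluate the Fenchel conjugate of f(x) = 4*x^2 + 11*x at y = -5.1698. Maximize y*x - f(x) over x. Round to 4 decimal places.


f*(y) = sup_x {y*x - a*x^2 - b*x} = sup_x {(y-b)*x - a*x^2}
FOC: (y - b) - 2a*x = 0 => x* = (y - b)/(2a)
x* = (-5.1698 - 11)/(2*4) = -2.0212
f*(-5.1698) = (y-b)^2/(4a) = (-5.1698 - 11)^2/(4*4)
= 261.4624/16 = 16.3414


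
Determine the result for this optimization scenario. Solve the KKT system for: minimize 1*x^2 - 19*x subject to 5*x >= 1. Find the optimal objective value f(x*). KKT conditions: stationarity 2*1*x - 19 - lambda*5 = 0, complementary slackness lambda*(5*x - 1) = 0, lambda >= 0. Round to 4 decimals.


Step 1: Try lambda = 0 (constraint inactive).
Stationarity: 2*1*x - 19 = 0
x* = 19/(2*1) = 9.5
Check constraint: 5*9.5 = 47.5 >= 1 -- satisfied.
Step 2: Compute optimal value.
f(x*) = 1*9.5^2 - 19*9.5 = -90.25


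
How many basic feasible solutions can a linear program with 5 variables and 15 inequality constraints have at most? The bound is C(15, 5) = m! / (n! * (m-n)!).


Each vertex corresponds to some choice of n active constraints out of m, so the number of vertices is at most C(m, n) = m! / (n!(m-n)!).
m = 15, n = 5
Numerator: 15 * 14 * 13 * 12 * 11
Denominator: 5! = 120
C(15, 5) = 3003


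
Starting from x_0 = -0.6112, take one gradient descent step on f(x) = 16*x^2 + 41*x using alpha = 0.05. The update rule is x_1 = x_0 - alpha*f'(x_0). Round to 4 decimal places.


We compute the gradient at x_0 and apply the update.
f'(x) = 32*x + 41
f'(-0.6112) = 32*-0.6112 + 41 = 21.4416
x_1 = -0.6112 - 0.05*21.4416 = -1.6833


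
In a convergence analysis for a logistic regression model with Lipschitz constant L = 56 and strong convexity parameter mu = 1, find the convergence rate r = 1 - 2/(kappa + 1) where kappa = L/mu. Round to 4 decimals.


Step 1: Compute the condition number.
kappa = L/mu = 56/1 = 56.0
Step 2: Compute the convergence rate.
r = 1 - 2/(kappa + 1) = 1 - 2*mu/(L + mu) = (L - mu)/(L + mu) = 55/57 = 0.9649


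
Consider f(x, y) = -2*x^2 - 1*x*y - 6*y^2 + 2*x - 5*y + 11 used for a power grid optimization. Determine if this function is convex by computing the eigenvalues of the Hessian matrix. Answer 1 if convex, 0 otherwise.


The Hessian of f(x,y) = -2*x^2 - 1*x*y - 6*y^2 + 2*x - 5*y + 11 is:
H = [[-4, -1], [-1, -12]]
Trace = -4 - 12 = -16
Determinant = -4*-12 - (-1)^2 = 47
Discriminant = (-16)^2 - 4*47 = 68.0
Eigenvalues: lambda_1 = -12.1231, lambda_2 = -3.8769
The function is not convex.

0


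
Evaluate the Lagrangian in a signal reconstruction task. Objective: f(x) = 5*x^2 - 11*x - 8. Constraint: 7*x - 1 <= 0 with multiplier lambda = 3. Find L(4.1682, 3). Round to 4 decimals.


Step 1: Evaluate f(x).
f(4.1682) = 5*4.1682^2 - 11*4.1682 - 8 = 33.0193
Step 2: Evaluate g(x).
g(4.1682) = 7*4.1682 - 1 = 28.1774
Step 3: Compute Lagrangian.
L = 33.0193 + 3*28.1774 = 117.5515


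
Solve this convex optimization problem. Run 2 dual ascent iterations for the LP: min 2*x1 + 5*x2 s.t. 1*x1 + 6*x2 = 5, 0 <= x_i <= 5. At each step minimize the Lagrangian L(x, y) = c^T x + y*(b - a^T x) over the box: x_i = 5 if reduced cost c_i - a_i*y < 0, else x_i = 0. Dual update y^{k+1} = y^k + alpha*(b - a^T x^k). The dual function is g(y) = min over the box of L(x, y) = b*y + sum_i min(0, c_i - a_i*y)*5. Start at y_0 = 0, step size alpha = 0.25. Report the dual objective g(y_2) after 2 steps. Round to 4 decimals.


Dual ascent for LP: min 2*x1 + 5*x2, 1*x1 + 6*x2 = 5, 0 <= x_i <= 5
Step 1: y^k = 0.0, reduced costs: (2.0, 5.0)
  x^k = (0.0, 0.0), subgradient = b - a^T x = 5.0
  y^{k+1} = 0.0 + 0.25*5.0 = 1.25
Step 2: y^k = 1.25, reduced costs: (0.75, -2.5)
  x^k = (0.0, 5.0), subgradient = b - a^T x = -25.0
  y^{k+1} = 1.25 + 0.25*-25.0 = -5.0
Dual objective at y_2 = -5.0: reduced costs (7.0, 35.0), box minimizer x = (0.0, 0.0)
g(y_2) = b*y + (c1 - a1*y)*x1 + (c2 - a2*y)*x2 = 5*(-5.0) + 7.0*0.0 + 35.0*0.0 = -25.0 + 0.0 + 0.0 = -25.0


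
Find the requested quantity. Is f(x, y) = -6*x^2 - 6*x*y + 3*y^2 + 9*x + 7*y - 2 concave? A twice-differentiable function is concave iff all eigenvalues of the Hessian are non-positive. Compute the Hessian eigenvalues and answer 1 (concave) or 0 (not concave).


The Hessian of f(x,y) = -6*x^2 - 6*x*y + 3*y^2 + 9*x + 7*y - 2 is:
H = [[-12, -6], [-6, 6]]
Trace = -12 + 6 = -6
Determinant = -12*6 - (-6)^2 = -108
Discriminant = (-6)^2 - 4*-108 = 468.0
Eigenvalues: lambda_1 = -13.8167, lambda_2 = 7.8167
The function is not concave.

0


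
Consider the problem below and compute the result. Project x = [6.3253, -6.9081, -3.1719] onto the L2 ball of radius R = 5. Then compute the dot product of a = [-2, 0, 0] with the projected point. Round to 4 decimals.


Step 1: Compute ||x|| (intermediates to 6 decimals).
||x|| = sqrt(6.3253^2 + (-6.9081)^2 + (-3.1719)^2) = 9.888995
Step 2: Project.
Since ||x|| > R, scale = R/||x|| = 5/9.888995 = 0.505613, proj(x) = scale * x
proj(x) = [3.198154, -3.492825, -1.603754]
Step 3: Dot product.
a^T * proj(x) = -2*3.198154 + 0*(-3.492825) + 0*(-1.603754) = -6.3963


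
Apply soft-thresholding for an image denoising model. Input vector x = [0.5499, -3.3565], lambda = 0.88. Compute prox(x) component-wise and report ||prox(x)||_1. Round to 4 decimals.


Soft-thresholding with lambda = 0.88:
prox(0.5499) = sign(0.5499)*max(|0.5499| - 0.88, 0) = 0.0
prox(-3.3565) = sign(-3.3565)*max(|-3.3565| - 0.88, 0) = -2.4765
prox(x) = [0.0, -2.4765]
||prox(x)||_1 = 0.0 + 2.4765 = 2.4765


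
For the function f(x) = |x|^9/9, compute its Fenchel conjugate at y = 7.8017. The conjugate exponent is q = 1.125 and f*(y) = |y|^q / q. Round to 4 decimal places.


The conjugate exponent q satisfies 1/p + 1/q = 1.
p = 9, so q = 9/(9 - 1) = 1.125
|y|^q = 7.8017^1.125 = 10.0859
f*(7.8017) = 10.0859 / 1.125 = 8.9652


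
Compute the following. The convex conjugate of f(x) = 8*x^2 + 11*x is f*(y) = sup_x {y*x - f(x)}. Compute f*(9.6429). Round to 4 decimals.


f*(y) = sup_x {y*x - a*x^2 - b*x} = sup_x {(y-b)*x - a*x^2}
FOC: (y - b) - 2a*x = 0 => x* = (y - b)/(2a)
x* = (9.6429 - 11)/(2*8) = -0.0848
f*(9.6429) = (y-b)^2/(4a) = (9.6429 - 11)^2/(4*8)
= 1.8417/32 = 0.0576


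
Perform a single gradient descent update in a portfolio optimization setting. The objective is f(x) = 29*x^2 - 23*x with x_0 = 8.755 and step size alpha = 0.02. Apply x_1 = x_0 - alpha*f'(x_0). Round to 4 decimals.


We compute the gradient at x_0 and apply the update.
f'(x) = 58*x - 23
f'(8.755) = 58*8.755 - 23 = 484.79
x_1 = 8.755 - 0.02*484.79 = -0.9408


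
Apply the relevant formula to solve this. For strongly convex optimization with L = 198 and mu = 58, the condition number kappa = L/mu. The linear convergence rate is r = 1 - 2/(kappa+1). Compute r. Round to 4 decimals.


Step 1: Compute the condition number.
kappa = L/mu = 198/58 = 3.4138
Step 2: Compute the convergence rate.
r = 1 - 2/(kappa + 1) = 1 - 2*mu/(L + mu) = (L - mu)/(L + mu) = 140/256 = 0.5469


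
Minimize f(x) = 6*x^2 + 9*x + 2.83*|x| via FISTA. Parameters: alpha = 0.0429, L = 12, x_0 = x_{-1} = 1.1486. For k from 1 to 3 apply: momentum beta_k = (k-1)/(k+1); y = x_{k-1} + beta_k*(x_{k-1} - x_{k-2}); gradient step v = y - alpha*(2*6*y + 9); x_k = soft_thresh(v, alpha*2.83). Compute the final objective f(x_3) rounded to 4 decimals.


FISTA on f(x) = 6*x^2 + 9*x + 2.83*|x|
L = 12, alpha = 0.0429
Iteration 1: beta = 0.0, y = 1.1486 + 0.0*(1.1486 - 1.1486) = 1.1486
  grad(y) = 22.7832, v = y - alpha*grad = 0.1712
  prox(v) = soft_thresh(0.1712, 0.1214) = 0.0498
Iteration 2: beta = 0.3333, y = 0.0498 + 0.3333*(0.0498 - 1.1486) = -0.3165
  grad(y) = 5.2023, v = y - alpha*grad = -0.5397
  prox(v) = soft_thresh(-0.5397, 0.1214) = -0.4182
Iteration 3: beta = 0.5, y = -0.4182 + 0.5*(-0.4182 - 0.0498) = -0.6523
  grad(y) = 1.1728, v = y - alpha*grad = -0.7026
  prox(v) = soft_thresh(-0.7026, 0.1214) = -0.5812
f(x_3) = 6*(-0.5812)^2 + 9*(-0.5812) + 2.83*|-0.5812| = -1.5593
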